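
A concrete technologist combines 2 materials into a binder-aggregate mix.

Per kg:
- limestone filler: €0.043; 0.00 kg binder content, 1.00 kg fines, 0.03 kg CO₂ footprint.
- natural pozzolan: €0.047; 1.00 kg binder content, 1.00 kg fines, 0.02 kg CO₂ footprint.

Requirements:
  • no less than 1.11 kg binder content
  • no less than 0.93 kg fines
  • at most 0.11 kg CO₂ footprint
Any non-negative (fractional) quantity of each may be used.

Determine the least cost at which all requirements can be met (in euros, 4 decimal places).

Treat it as an LP. Let x1 = kg of limestone filler, x2 = kg of natural pozzolan.
Minimize 0.043x1 + 0.047x2 with:
  1x2 ≥ 1.11   (binder content)
  1x1 + 1x2 ≥ 0.93   (fines)
  0.03x1 + 0.02x2 ≤ 0.11   (CO₂ footprint)
  x1, x2 ≥ 0.
The cheapest feasible vertex uses only natural pozzolan; limestone filler is not used. The binder content requirement is met with equality.
Optimal quantities: natural pozzolan = 1.11 kg.
Cost = 0.047·1.11 = 0.052170.

€0.0522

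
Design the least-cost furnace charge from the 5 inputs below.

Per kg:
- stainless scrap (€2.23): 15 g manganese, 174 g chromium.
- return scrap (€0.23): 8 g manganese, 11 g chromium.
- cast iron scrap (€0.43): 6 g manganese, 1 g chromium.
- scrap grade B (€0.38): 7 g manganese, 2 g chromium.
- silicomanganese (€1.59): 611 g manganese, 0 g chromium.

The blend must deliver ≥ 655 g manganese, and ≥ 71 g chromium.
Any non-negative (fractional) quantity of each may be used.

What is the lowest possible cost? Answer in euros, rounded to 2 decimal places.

€2.60

Let x1 = kg of stainless scrap, x2 = kg of return scrap, x3 = kg of cast iron scrap, x4 = kg of scrap grade B, x5 = kg of silicomanganese.
Minimise 2.23x1 + 0.23x2 + 0.43x3 + 0.38x4 + 1.59x5 with:
  15x1 + 8x2 + 6x3 + 7x4 + 611x5 ≥ 655   (manganese)
  174x1 + 11x2 + 1x3 + 2x4 ≥ 71   (chromium)
  x1, x2, x3, x4, x5 ≥ 0.
The minimum-cost mix takes nothing from return scrap, cast iron scrap, scrap grade B — only stainless scrap, silicomanganese. The manganese and chromium requirements are met with equality.
So stainless scrap = 0.408 kg, silicomanganese = 1.062 kg.
Objective = 2.23·0.408 + 1.59·1.062 = 2.5984.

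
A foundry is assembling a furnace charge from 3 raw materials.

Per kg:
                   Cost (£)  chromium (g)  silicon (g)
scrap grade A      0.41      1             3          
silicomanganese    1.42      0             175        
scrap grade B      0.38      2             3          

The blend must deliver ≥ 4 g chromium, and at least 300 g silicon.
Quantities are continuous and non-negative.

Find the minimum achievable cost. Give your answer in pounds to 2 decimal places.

£3.15

Treat it as an LP. Let x1 = kg of scrap grade A, x2 = kg of silicomanganese, x3 = kg of scrap grade B.
Minimize 0.41x1 + 1.42x2 + 0.38x3 s.t.:
  1x1 + 2x3 ≥ 4   (chromium)
  3x1 + 175x2 + 3x3 ≥ 300   (silicon)
  x1, x2, x3 ≥ 0.
At the optimum only silicomanganese, scrap grade B are positive (scrap grade A = 0). Binding constraints: chromium and silicon.
That vertex is x2 = 1.68, x3 = 2.
Cost = 1.42·1.68 + 0.38·2 = 3.1456.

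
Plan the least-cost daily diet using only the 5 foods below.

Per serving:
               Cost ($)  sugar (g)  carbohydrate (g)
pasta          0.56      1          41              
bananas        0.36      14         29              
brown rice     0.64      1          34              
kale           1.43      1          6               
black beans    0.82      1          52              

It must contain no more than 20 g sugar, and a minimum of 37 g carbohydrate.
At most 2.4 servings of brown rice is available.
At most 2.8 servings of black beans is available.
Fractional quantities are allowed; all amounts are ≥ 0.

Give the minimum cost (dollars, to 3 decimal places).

Set it up as a linear program. Let x1 = servings of pasta, x2 = servings of bananas, x3 = servings of brown rice, x4 = servings of kale, x5 = servings of black beans.
Minimise 0.56x1 + 0.36x2 + 0.64x3 + 1.43x4 + 0.82x5 s.t.:
  1x1 + 14x2 + 1x3 + 1x4 + 1x5 ≤ 20   (sugar)
  41x1 + 29x2 + 34x3 + 6x4 + 52x5 ≥ 37   (carbohydrate)
  x3 ≤ 2.4
  x5 ≤ 2.8
  x1, x2, x3, x4, x5 ≥ 0.
The minimum-cost mix takes nothing from pasta, brown rice, kale, black beans — only bananas. Binding constraint: carbohydrate.
Solving gives x2 = 1.276.
Cost = 0.36·1.276 = 0.45936.

$0.459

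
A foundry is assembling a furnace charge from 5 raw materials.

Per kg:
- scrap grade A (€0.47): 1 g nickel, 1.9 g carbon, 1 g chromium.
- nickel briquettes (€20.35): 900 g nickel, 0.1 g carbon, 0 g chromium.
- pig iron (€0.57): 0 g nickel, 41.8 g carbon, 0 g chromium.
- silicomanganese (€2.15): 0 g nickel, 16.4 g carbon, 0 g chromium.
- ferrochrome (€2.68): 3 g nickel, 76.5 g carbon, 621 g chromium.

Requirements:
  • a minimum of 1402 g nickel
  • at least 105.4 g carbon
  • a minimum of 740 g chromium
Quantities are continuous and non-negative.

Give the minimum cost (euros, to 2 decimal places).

€35.01

Let x1 = kg of scrap grade A, x2 = kg of nickel briquettes, x3 = kg of pig iron, x4 = kg of silicomanganese, x5 = kg of ferrochrome.
Minimize 0.47x1 + 20.35x2 + 0.57x3 + 2.15x4 + 2.68x5 s.t.:
  1x1 + 900x2 + 3x5 ≥ 1402   (nickel)
  1.9x1 + 0.1x2 + 41.8x3 + 16.4x4 + 76.5x5 ≥ 105.4   (carbon)
  1x1 + 621x5 ≥ 740   (chromium)
  x1, x2, x3, x4, x5 ≥ 0.
The optimal basis is {nickel briquettes, pig iron, ferrochrome}; scrap grade A, silicomanganese drop out. There the nickel, carbon, chromium constraints are tight.
That vertex is x2 = 1.554, x3 = 0.337, x5 = 1.192.
Objective = 20.35·1.554 + 0.57·0.337 + 2.68·1.192 = 35.0106.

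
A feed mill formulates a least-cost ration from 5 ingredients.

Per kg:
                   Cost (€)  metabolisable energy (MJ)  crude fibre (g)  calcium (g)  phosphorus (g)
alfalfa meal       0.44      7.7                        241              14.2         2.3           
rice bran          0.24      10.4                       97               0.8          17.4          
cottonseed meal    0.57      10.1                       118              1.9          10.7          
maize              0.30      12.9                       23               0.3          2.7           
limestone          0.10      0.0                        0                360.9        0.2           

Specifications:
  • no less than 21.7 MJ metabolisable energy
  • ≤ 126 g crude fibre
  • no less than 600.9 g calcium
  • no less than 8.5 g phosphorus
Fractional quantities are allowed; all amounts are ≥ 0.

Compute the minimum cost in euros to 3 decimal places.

€0.669

Let x1 = kg of alfalfa meal, x2 = kg of rice bran, x3 = kg of cottonseed meal, x4 = kg of maize, x5 = kg of limestone.
Minimise 0.44x1 + 0.24x2 + 0.57x3 + 0.3x4 + 0.1x5 s.t.:
  7.7x1 + 10.4x2 + 10.1x3 + 12.9x4 ≥ 21.7   (metabolisable energy)
  241x1 + 97x2 + 118x3 + 23x4 ≤ 126   (crude fibre)
  14.2x1 + 0.8x2 + 1.9x3 + 0.3x4 + 360.9x5 ≥ 600.9   (calcium)
  2.3x1 + 17.4x2 + 10.7x3 + 2.7x4 + 0.2x5 ≥ 8.5   (phosphorus)
  x1, x2, x3, x4, x5 ≥ 0.
The optimal basis is {rice bran, maize, limestone}; alfalfa meal, cottonseed meal drop out. There the metabolisable energy, crude fibre, calcium constraints are tight.
Solving gives x2 = 1.113, x4 = 0.785, x5 = 1.662.
Objective = 0.24·1.113 + 0.3·0.785 + 0.1·1.662 = 0.66882.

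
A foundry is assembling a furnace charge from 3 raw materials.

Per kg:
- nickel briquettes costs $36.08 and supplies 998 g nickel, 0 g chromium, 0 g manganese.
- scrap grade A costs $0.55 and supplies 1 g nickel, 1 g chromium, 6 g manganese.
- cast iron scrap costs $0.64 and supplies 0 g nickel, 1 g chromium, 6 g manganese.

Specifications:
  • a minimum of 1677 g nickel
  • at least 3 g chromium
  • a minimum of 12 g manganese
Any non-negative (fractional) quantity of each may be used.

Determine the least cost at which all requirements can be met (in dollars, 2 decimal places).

$62.17

Set it up as a linear program. Let x1 = kg of nickel briquettes, x2 = kg of scrap grade A, x3 = kg of cast iron scrap.
Minimize 36.08x1 + 0.55x2 + 0.64x3 with:
  998x1 + 1x2 ≥ 1677   (nickel)
  1x2 + 1x3 ≥ 3   (chromium)
  6x2 + 6x3 ≥ 12   (manganese)
  x1, x2, x3 ≥ 0.
The cheapest feasible vertex uses only nickel briquettes, scrap grade A; cast iron scrap is not used. The nickel and chromium requirements are met with equality.
Optimal quantities: nickel briquettes = 1.6774 kg, scrap grade A = 3 kg.
Hence cost = 36.08·1.6774 + 0.55·3 = $62.1706.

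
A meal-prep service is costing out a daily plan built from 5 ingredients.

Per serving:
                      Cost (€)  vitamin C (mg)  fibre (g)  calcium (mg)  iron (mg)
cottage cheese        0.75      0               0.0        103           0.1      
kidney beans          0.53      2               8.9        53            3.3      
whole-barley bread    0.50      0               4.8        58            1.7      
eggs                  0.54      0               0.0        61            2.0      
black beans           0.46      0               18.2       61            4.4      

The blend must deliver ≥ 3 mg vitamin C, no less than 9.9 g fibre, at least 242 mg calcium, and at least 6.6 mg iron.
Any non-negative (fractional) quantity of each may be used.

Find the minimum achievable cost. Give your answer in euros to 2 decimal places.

Let x1 = servings of cottage cheese, x2 = servings of kidney beans, x3 = servings of whole-barley bread, x4 = servings of eggs, x5 = servings of black beans.
Minimise 0.75x1 + 0.53x2 + 0.5x3 + 0.54x4 + 0.46x5 s.t.:
  2x2 ≥ 3   (vitamin C)
  8.9x2 + 4.8x3 + 18.2x5 ≥ 9.9   (fibre)
  103x1 + 53x2 + 58x3 + 61x4 + 61x5 ≥ 242   (calcium)
  0.1x1 + 3.3x2 + 1.7x3 + 2x4 + 4.4x5 ≥ 6.6   (iron)
  x1, x2, x3, x4, x5 ≥ 0.
The optimal basis is {cottage cheese, kidney beans, black beans}; whole-barley bread, eggs drop out. The vitamin C, calcium, iron requirements are met with equality.
That vertex is x1 = 1.374, x2 = 1.5, x5 = 0.3438.
Total cost: 0.75·1.374 + 0.53·1.5 + 0.46·0.3438 = 1.9836.

€1.98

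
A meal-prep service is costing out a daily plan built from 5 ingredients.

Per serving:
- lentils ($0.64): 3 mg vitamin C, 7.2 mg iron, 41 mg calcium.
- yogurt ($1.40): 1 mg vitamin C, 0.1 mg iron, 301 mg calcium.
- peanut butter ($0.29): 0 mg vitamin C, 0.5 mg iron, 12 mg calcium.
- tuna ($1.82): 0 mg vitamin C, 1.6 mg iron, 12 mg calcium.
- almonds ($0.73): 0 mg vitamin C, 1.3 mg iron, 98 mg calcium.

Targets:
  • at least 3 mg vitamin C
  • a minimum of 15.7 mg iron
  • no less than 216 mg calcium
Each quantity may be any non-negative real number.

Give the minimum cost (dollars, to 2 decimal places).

This is a linear program. Let x1 = servings of lentils, x2 = servings of yogurt, x3 = servings of peanut butter, x4 = servings of tuna, x5 = servings of almonds.
Minimize 0.64x1 + 1.4x2 + 0.29x3 + 1.82x4 + 0.73x5 with:
  3x1 + 1x2 ≥ 3   (vitamin C)
  7.2x1 + 0.1x2 + 0.5x3 + 1.6x4 + 1.3x5 ≥ 15.7   (iron)
  41x1 + 301x2 + 12x3 + 12x4 + 98x5 ≥ 216   (calcium)
  x1, x2, x3, x4, x5 ≥ 0.
The optimal basis is {lentils, yogurt}; peanut butter, tuna, almonds drop out. There the iron and calcium constraints are tight.
That vertex is x1 = 2.175, x2 = 0.4214.
Objective = 0.64·2.175 + 1.4·0.4214 = 1.9820.

$1.98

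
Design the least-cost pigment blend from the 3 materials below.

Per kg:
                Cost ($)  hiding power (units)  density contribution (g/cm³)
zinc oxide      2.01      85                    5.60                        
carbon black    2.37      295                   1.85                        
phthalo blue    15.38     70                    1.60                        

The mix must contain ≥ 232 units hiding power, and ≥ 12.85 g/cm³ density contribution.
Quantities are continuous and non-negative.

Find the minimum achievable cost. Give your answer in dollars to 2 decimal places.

Let x1 = kg of zinc oxide, x2 = kg of carbon black, x3 = kg of phthalo blue.
min 2.01x1 + 2.37x2 + 15.38x3 s.t.:
  85x1 + 295x2 + 70x3 ≥ 232   (hiding power)
  5.6x1 + 1.85x2 + 1.6x3 ≥ 12.85   (density contribution)
  x1, x2, x3 ≥ 0.
The cheapest feasible vertex uses only zinc oxide, carbon black; phthalo blue is not used. Binding constraints: hiding power and density contribution.
Solving gives x1 = 2.249, x2 = 0.1385.
Total cost: 2.01·2.249 + 2.37·0.1385 = 4.8487.

$4.85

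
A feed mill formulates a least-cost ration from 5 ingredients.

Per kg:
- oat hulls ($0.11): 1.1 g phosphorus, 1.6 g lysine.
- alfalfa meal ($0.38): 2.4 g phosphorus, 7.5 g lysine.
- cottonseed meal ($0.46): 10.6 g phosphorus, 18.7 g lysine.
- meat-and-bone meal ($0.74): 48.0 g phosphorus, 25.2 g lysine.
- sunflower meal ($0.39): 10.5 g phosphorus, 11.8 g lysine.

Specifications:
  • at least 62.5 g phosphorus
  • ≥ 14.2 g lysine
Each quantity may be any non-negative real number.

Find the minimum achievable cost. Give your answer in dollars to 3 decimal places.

$0.964

Let x1 = kg of oat hulls, x2 = kg of alfalfa meal, x3 = kg of cottonseed meal, x4 = kg of meat-and-bone meal, x5 = kg of sunflower meal.
min 0.11x1 + 0.38x2 + 0.46x3 + 0.74x4 + 0.39x5 with:
  1.1x1 + 2.4x2 + 10.6x3 + 48x4 + 10.5x5 ≥ 62.5   (phosphorus)
  1.6x1 + 7.5x2 + 18.7x3 + 25.2x4 + 11.8x5 ≥ 14.2   (lysine)
  x1, x2, x3, x4, x5 ≥ 0.
The minimum-cost mix takes nothing from oat hulls, alfalfa meal, cottonseed meal, sunflower meal — only meat-and-bone meal. The phosphorus requirement is met with equality.
Solving gives x4 = 1.3021.
Hence cost = 0.74·1.3021 = $0.96355.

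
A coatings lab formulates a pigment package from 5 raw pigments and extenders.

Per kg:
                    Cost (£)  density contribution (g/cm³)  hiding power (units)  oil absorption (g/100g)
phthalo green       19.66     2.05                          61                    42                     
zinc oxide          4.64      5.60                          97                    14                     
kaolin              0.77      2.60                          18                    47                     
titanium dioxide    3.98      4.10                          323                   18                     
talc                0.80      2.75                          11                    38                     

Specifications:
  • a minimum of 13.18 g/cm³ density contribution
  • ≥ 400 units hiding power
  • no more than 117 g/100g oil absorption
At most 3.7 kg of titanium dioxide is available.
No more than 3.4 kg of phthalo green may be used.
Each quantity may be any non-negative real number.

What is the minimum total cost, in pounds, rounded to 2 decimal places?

Set it up as a linear program. Let x1 = kg of phthalo green, x2 = kg of zinc oxide, x3 = kg of kaolin, x4 = kg of titanium dioxide, x5 = kg of talc.
Minimize 19.66x1 + 4.64x2 + 0.77x3 + 3.98x4 + 0.8x5 s.t.:
  2.05x1 + 5.6x2 + 2.6x3 + 4.1x4 + 2.75x5 ≥ 13.18   (density contribution)
  61x1 + 97x2 + 18x3 + 323x4 + 11x5 ≥ 400   (hiding power)
  42x1 + 14x2 + 47x3 + 18x4 + 38x5 ≤ 117   (oil absorption)
  x4 ≤ 3.7
  x1 ≤ 3.4
  x1, x2, x3, x4, x5 ≥ 0.
The optimal basis is {zinc oxide, titanium dioxide, talc}; phthalo green, kaolin drop out. The density contribution, hiding power, oil absorption requirements are met with equality.
So zinc oxide = 0.3954 kg, titanium dioxide = 1.036 kg, talc = 2.442 kg.
Cost = 4.64·0.3954 + 3.98·1.036 + 0.8·2.442 = 7.9115.

£7.91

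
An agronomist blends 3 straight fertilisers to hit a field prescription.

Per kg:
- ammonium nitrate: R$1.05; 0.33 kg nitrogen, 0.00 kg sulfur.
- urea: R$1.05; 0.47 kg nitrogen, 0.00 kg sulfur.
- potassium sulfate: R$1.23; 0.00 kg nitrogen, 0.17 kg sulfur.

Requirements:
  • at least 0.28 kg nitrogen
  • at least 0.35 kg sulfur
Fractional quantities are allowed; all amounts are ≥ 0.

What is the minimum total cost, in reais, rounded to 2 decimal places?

R$3.16

Treat it as an LP. Let x1 = kg of ammonium nitrate, x2 = kg of urea, x3 = kg of potassium sulfate.
Minimize 1.05x1 + 1.05x2 + 1.23x3 s.t.:
  0.33x1 + 0.47x2 ≥ 0.28   (nitrogen)
  0.17x3 ≥ 0.35   (sulfur)
  x1, x2, x3 ≥ 0.
The minimum-cost mix takes nothing from ammonium nitrate — only urea, potassium sulfate. Binding constraints: nitrogen and sulfur.
Optimal quantities: urea = 0.5957 kg, potassium sulfate = 2.059 kg.
Total cost: 1.05·0.5957 + 1.23·2.059 = 3.1581.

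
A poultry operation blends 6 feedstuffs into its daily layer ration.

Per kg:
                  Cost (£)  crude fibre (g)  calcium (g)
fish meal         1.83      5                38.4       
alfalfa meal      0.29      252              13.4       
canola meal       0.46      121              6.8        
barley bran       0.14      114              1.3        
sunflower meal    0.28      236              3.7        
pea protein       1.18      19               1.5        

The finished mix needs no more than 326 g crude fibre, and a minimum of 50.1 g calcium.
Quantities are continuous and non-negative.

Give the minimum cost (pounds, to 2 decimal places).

Treat it as an LP. Let x1 = kg of fish meal, x2 = kg of alfalfa meal, x3 = kg of canola meal, x4 = kg of barley bran, x5 = kg of sunflower meal, x6 = kg of pea protein.
Minimise 1.83x1 + 0.29x2 + 0.46x3 + 0.14x4 + 0.28x5 + 1.18x6 with:
  5x1 + 252x2 + 121x3 + 114x4 + 236x5 + 19x6 ≤ 326   (crude fibre)
  38.4x1 + 13.4x2 + 6.8x3 + 1.3x4 + 3.7x5 + 1.5x6 ≥ 50.1   (calcium)
  x1, x2, x3, x4, x5, x6 ≥ 0.
At the optimum only fish meal, alfalfa meal are positive (canola meal, barley bran, sunflower meal, pea protein = 0). The crude fibre and calcium requirements are met with equality.
Optimal quantities: fish meal = 0.8592 kg, alfalfa meal = 1.277 kg.
Objective = 1.83·0.8592 + 0.29·1.277 = 1.9427.

£1.94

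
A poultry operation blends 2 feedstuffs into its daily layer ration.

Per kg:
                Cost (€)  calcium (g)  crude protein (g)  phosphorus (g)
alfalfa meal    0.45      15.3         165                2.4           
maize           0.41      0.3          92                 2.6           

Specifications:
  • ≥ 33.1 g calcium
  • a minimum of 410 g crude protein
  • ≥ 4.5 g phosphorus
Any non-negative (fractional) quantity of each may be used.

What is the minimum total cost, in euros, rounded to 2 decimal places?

€1.12

Let x1 = kg of alfalfa meal, x2 = kg of maize.
Minimize 0.45x1 + 0.41x2 with:
  15.3x1 + 0.3x2 ≥ 33.1   (calcium)
  165x1 + 92x2 ≥ 410   (crude protein)
  2.4x1 + 2.6x2 ≥ 4.5   (phosphorus)
  x1, x2 ≥ 0.
The minimum-cost mix takes nothing from maize — only alfalfa meal. Binding constraint: crude protein.
So alfalfa meal = 2.485 kg.
Cost = 0.45·2.485 = 1.1183.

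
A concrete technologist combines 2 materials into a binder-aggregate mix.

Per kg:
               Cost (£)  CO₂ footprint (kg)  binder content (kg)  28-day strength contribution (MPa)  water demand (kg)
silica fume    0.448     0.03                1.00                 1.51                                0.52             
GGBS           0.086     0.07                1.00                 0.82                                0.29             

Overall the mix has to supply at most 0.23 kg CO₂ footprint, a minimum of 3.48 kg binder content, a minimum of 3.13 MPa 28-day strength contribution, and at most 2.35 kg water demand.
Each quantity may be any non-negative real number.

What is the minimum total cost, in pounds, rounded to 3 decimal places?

£0.437

Set it up as a linear program. Let x1 = kg of silica fume, x2 = kg of GGBS.
Minimize 0.448x1 + 0.086x2 s.t.:
  0.03x1 + 0.07x2 ≤ 0.23   (CO₂ footprint)
  1x1 + 1x2 ≥ 3.48   (binder content)
  1.51x1 + 0.82x2 ≥ 3.13   (28-day strength contribution)
  0.52x1 + 0.29x2 ≤ 2.35   (water demand)
  x1, x2 ≥ 0.
Both inputs are positive at the optimum. The CO₂ footprint and 28-day strength contribution requirements are met with equality.
So silica fume = 0.3761 kg, GGBS = 3.125 kg.
Total cost: 0.448·0.3761 + 0.086·3.125 = 0.43724.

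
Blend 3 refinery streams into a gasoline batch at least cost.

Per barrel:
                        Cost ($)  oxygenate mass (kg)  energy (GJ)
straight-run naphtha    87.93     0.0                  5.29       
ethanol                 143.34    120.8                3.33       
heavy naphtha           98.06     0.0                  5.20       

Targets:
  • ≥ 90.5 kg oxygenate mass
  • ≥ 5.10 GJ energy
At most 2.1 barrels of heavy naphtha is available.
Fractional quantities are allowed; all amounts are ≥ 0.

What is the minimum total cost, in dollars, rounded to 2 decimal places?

$150.69

Let x1 = barrels of straight-run naphtha, x2 = barrels of ethanol, x3 = barrels of heavy naphtha.
Minimize 87.93x1 + 143.34x2 + 98.06x3 with:
  120.8x2 ≥ 90.5   (oxygenate mass)
  5.29x1 + 3.33x2 + 5.2x3 ≥ 5.1   (energy)
  x3 ≤ 2.1
  x1, x2, x3 ≥ 0.
The minimum-cost mix takes nothing from heavy naphtha — only straight-run naphtha, ethanol. There the oxygenate mass and energy constraints are tight.
Solving gives x1 = 0.49249, x2 = 0.74917.
Total cost: 87.93·0.49249 + 143.34·0.74917 = 150.6907.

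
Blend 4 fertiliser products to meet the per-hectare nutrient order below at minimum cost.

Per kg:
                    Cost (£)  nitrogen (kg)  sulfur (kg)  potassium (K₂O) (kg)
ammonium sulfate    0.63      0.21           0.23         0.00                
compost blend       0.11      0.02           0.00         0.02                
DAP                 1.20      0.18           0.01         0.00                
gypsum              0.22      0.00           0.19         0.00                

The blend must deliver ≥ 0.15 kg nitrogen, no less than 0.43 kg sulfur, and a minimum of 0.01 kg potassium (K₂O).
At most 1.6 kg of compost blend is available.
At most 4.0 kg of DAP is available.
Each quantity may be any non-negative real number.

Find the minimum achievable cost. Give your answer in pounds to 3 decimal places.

Set it up as a linear program. Let x1 = kg of ammonium sulfate, x2 = kg of compost blend, x3 = kg of DAP, x4 = kg of gypsum.
Minimize 0.63x1 + 0.11x2 + 1.2x3 + 0.22x4 with:
  0.21x1 + 0.02x2 + 0.18x3 ≥ 0.15   (nitrogen)
  0.23x1 + 0.01x3 + 0.19x4 ≥ 0.43   (sulfur)
  0.02x2 ≥ 0.01   (potassium (K₂O))
  x2 ≤ 1.6
  x3 ≤ 4
  x1, x2, x3, x4 ≥ 0.
The optimal basis is {ammonium sulfate, compost blend, gypsum}; DAP drops out. There the nitrogen, sulfur, potassium (K₂O) constraints are tight.
Solving gives x1 = 0.6667, x2 = 0.5, x4 = 1.456.
Cost = 0.63·0.6667 + 0.11·0.5 + 0.22·1.456 = 0.79534.

£0.795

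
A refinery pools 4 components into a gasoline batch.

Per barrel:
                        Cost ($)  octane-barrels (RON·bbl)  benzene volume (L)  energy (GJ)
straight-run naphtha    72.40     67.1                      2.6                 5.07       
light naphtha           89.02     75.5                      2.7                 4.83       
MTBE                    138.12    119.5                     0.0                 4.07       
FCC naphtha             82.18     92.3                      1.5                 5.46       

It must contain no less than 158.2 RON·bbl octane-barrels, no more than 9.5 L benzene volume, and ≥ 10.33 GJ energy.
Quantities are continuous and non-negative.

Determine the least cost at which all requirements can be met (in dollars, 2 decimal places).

Let x1 = barrels of straight-run naphtha, x2 = barrels of light naphtha, x3 = barrels of MTBE, x4 = barrels of FCC naphtha.
Minimize 72.4x1 + 89.02x2 + 138.12x3 + 82.18x4 with:
  67.1x1 + 75.5x2 + 119.5x3 + 92.3x4 ≥ 158.2   (octane-barrels)
  2.6x1 + 2.7x2 + 1.5x4 ≤ 9.5   (benzene volume)
  5.07x1 + 4.83x2 + 4.07x3 + 5.46x4 ≥ 10.33   (energy)
  x1, x2, x3, x4 ≥ 0.
The optimal basis is {straight-run naphtha, FCC naphtha}; light naphtha, MTBE drop out. The octane-barrels and energy requirements are met with equality.
So straight-run naphtha = 0.88279 barrels, FCC naphtha = 1.0722 barrels.
Objective = 72.4·0.88279 + 82.18·1.0722 = 152.0274.

$152.03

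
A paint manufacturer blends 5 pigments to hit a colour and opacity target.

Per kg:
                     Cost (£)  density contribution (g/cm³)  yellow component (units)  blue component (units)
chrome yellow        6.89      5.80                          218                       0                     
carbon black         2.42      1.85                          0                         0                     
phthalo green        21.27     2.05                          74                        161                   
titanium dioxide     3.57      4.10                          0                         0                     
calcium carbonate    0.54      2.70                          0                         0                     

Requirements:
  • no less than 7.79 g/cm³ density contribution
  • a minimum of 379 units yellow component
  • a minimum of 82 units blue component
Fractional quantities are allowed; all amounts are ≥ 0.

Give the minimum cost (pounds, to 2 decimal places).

Let x1 = kg of chrome yellow, x2 = kg of carbon black, x3 = kg of phthalo green, x4 = kg of titanium dioxide, x5 = kg of calcium carbonate.
Minimize 6.89x1 + 2.42x2 + 21.27x3 + 3.57x4 + 0.54x5 with:
  5.8x1 + 1.85x2 + 2.05x3 + 4.1x4 + 2.7x5 ≥ 7.79   (density contribution)
  218x1 + 74x3 ≥ 379   (yellow component)
  161x3 ≥ 82   (blue component)
  x1, x2, x3, x4, x5 ≥ 0.
The optimal basis is {chrome yellow, phthalo green}; carbon black, titanium dioxide, calcium carbonate drop out. Binding constraints: yellow component and blue component.
That vertex is x1 = 1.566, x3 = 0.5093.
Total cost: 6.89·1.566 + 21.27·0.5093 = 21.6226.

£21.62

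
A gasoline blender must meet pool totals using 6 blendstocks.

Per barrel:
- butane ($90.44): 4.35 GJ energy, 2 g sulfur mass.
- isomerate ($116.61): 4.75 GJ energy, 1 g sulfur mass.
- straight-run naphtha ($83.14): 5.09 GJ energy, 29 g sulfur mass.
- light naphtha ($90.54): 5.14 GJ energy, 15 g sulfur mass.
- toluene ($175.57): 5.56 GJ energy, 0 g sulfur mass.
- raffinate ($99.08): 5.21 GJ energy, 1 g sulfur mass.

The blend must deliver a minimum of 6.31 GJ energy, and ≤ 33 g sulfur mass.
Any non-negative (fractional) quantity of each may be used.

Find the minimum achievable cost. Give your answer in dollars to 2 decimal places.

Let x1 = barrels of butane, x2 = barrels of isomerate, x3 = barrels of straight-run naphtha, x4 = barrels of light naphtha, x5 = barrels of toluene, x6 = barrels of raffinate.
Minimize 90.44x1 + 116.61x2 + 83.14x3 + 90.54x4 + 175.57x5 + 99.08x6 subject to:
  4.35x1 + 4.75x2 + 5.09x3 + 5.14x4 + 5.56x5 + 5.21x6 ≥ 6.31   (energy)
  2x1 + 1x2 + 29x3 + 15x4 + 1x6 ≤ 33   (sulfur mass)
  x1, x2, x3, x4, x5, x6 ≥ 0.
The cheapest feasible vertex uses only straight-run naphtha, light naphtha; butane, isomerate, toluene, raffinate are not used. The energy and sulfur mass requirements are met with equality.
That vertex is x3 = 1.0311, x4 = 0.20657.
Cost = 83.14·1.0311 + 90.54·0.20657 = 104.4285.

$104.43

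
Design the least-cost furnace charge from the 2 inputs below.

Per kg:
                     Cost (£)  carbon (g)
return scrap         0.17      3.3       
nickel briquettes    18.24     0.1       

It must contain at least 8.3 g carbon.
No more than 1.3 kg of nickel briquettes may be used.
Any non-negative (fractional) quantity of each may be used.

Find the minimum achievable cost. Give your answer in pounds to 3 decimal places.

Let x1 = kg of return scrap, x2 = kg of nickel briquettes.
Minimise 0.17x1 + 18.24x2 subject to:
  3.3x1 + 0.1x2 ≥ 8.3   (carbon)
  x2 ≤ 1.3
  x1, x2 ≥ 0.
The minimum-cost mix takes nothing from nickel briquettes — only return scrap. Binding constraint: carbon.
Optimal quantities: return scrap = 2.515 kg.
Objective = 0.17·2.515 = 0.42755.

£0.428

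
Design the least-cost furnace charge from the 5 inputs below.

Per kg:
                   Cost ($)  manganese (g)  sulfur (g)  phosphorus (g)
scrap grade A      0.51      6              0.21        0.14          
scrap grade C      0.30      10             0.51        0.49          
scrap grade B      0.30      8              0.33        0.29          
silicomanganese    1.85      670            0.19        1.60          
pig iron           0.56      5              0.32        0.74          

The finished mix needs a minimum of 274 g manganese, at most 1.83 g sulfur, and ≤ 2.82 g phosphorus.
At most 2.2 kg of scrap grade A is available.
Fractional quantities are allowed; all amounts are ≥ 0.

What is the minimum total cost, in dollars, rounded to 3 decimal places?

$0.757

Let x1 = kg of scrap grade A, x2 = kg of scrap grade C, x3 = kg of scrap grade B, x4 = kg of silicomanganese, x5 = kg of pig iron.
Minimise 0.51x1 + 0.3x2 + 0.3x3 + 1.85x4 + 0.56x5 with:
  6x1 + 10x2 + 8x3 + 670x4 + 5x5 ≥ 274   (manganese)
  0.21x1 + 0.51x2 + 0.33x3 + 0.19x4 + 0.32x5 ≤ 1.83   (sulfur)
  0.14x1 + 0.49x2 + 0.29x3 + 1.6x4 + 0.74x5 ≤ 2.82   (phosphorus)
  x1 ≤ 2.2
  x1, x2, x3, x4, x5 ≥ 0.
The minimum-cost mix takes nothing from scrap grade A, scrap grade C, scrap grade B, pig iron — only silicomanganese. Binding constraint: manganese.
So silicomanganese = 0.409 kg.
Hence cost = 1.85·0.409 = $0.75665.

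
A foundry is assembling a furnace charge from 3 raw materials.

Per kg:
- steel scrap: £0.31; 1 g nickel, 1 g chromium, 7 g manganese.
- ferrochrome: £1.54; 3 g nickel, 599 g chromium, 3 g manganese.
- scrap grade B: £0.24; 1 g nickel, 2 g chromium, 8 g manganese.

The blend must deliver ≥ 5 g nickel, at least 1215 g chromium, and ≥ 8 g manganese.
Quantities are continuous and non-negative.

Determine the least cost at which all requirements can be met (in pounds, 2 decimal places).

Set it up as a linear program. Let x1 = kg of steel scrap, x2 = kg of ferrochrome, x3 = kg of scrap grade B.
Minimize 0.31x1 + 1.54x2 + 0.24x3 subject to:
  1x1 + 3x2 + 1x3 ≥ 5   (nickel)
  1x1 + 599x2 + 2x3 ≥ 1215   (chromium)
  7x1 + 3x2 + 8x3 ≥ 8   (manganese)
  x1, x2, x3 ≥ 0.
At the optimum only ferrochrome, scrap grade B are positive (steel scrap = 0). The chromium and manganese requirements are met with equality.
That vertex is x2 = 2.028, x3 = 0.2397.
Cost = 1.54·2.028 + 0.24·0.2397 = 3.1806.

£3.18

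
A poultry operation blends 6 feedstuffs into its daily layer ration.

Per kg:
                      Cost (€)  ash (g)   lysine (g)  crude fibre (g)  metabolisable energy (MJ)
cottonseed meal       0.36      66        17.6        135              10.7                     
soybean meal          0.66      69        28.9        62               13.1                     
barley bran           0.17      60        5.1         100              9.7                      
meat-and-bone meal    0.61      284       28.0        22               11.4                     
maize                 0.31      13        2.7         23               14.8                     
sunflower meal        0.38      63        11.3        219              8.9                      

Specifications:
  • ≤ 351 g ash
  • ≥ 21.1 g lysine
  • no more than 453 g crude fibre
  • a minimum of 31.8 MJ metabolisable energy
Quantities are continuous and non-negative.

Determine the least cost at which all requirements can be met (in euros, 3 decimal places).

Let x1 = kg of cottonseed meal, x2 = kg of soybean meal, x3 = kg of barley bran, x4 = kg of meat-and-bone meal, x5 = kg of maize, x6 = kg of sunflower meal.
min 0.36x1 + 0.66x2 + 0.17x3 + 0.61x4 + 0.31x5 + 0.38x6 with:
  66x1 + 69x2 + 60x3 + 284x4 + 13x5 + 63x6 ≤ 351   (ash)
  17.6x1 + 28.9x2 + 5.1x3 + 28x4 + 2.7x5 + 11.3x6 ≥ 21.1   (lysine)
  135x1 + 62x2 + 100x3 + 22x4 + 23x5 + 219x6 ≤ 453   (crude fibre)
  10.7x1 + 13.1x2 + 9.7x3 + 11.4x4 + 14.8x5 + 8.9x6 ≥ 31.8   (metabolisable energy)
  x1, x2, x3, x4, x5, x6 ≥ 0.
The minimum-cost mix takes nothing from soybean meal, meat-and-bone meal, maize, sunflower meal — only cottonseed meal, barley bran. There the lysine and metabolisable energy constraints are tight.
That vertex is x1 = 0.3658, x3 = 2.875.
Cost = 0.36·0.3658 + 0.17·2.875 = 0.62044.

€0.620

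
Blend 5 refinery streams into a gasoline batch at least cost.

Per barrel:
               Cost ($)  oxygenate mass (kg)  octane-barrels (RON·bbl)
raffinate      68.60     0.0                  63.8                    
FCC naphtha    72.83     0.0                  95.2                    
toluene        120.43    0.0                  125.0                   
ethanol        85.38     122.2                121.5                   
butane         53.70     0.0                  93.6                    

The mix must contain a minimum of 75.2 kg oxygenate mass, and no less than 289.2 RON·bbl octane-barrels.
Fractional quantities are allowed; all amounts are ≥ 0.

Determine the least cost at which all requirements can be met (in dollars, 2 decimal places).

Let x1 = barrels of raffinate, x2 = barrels of FCC naphtha, x3 = barrels of toluene, x4 = barrels of ethanol, x5 = barrels of butane.
min 68.6x1 + 72.83x2 + 120.43x3 + 85.38x4 + 53.7x5 subject to:
  122.2x4 ≥ 75.2   (oxygenate mass)
  63.8x1 + 95.2x2 + 125x3 + 121.5x4 + 93.6x5 ≥ 289.2   (octane-barrels)
  x1, x2, x3, x4, x5 ≥ 0.
The optimal basis is {ethanol, butane}; raffinate, FCC naphtha, toluene drop out. There the oxygenate mass and octane-barrels constraints are tight.
Optimal quantities: ethanol = 0.61538 barrels, butane = 2.2909 barrels.
Cost = 85.38·0.61538 + 53.7·2.2909 = 175.5625.

$175.56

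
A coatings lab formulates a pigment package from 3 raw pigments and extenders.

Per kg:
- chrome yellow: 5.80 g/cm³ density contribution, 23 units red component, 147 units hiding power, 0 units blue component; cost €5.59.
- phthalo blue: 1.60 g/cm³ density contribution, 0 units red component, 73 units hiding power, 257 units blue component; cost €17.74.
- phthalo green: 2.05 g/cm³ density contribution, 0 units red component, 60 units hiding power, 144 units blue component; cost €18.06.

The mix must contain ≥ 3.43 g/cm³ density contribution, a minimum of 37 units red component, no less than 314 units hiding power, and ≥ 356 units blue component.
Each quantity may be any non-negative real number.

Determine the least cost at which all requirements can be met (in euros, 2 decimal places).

Treat it as an LP. Let x1 = kg of chrome yellow, x2 = kg of phthalo blue, x3 = kg of phthalo green.
Minimise 5.59x1 + 17.74x2 + 18.06x3 subject to:
  5.8x1 + 1.6x2 + 2.05x3 ≥ 3.43   (density contribution)
  23x1 ≥ 37   (red component)
  147x1 + 73x2 + 60x3 ≥ 314   (hiding power)
  257x2 + 144x3 ≥ 356   (blue component)
  x1, x2, x3 ≥ 0.
The optimal basis is {chrome yellow, phthalo blue}; phthalo green drops out. There the red component and blue component constraints are tight.
Solving gives x1 = 1.6087, x2 = 1.3852.
Hence cost = 5.59·1.6087 + 17.74·1.3852 = €33.5661.

€33.57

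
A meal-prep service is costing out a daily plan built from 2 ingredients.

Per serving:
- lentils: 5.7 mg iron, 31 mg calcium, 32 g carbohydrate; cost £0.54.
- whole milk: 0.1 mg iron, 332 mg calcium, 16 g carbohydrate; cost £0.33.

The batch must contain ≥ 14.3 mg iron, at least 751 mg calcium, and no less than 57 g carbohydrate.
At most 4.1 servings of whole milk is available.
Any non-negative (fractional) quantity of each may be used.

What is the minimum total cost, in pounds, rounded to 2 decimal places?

£2.01

Let x1 = servings of lentils, x2 = servings of whole milk.
Minimize 0.54x1 + 0.33x2 subject to:
  5.7x1 + 0.1x2 ≥ 14.3   (iron)
  31x1 + 332x2 ≥ 751   (calcium)
  32x1 + 16x2 ≥ 57   (carbohydrate)
  x2 ≤ 4.1
  x1, x2 ≥ 0.
Both inputs are positive at the optimum. Binding constraints: iron and calcium.
That vertex is x1 = 2.473, x2 = 2.031.
Hence cost = 0.54·2.473 + 0.33·2.031 = £2.0057.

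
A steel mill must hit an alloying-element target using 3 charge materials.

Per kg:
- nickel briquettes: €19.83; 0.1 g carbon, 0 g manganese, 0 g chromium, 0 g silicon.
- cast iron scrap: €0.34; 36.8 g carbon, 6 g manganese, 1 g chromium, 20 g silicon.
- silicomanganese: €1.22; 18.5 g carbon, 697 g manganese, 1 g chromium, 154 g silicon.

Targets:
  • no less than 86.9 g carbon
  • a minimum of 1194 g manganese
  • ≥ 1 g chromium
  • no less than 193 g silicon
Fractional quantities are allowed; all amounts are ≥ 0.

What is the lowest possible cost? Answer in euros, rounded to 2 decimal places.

€2.59

Set it up as a linear program. Let x1 = kg of nickel briquettes, x2 = kg of cast iron scrap, x3 = kg of silicomanganese.
Minimise 19.83x1 + 0.34x2 + 1.22x3 with:
  0.1x1 + 36.8x2 + 18.5x3 ≥ 86.9   (carbon)
  6x2 + 697x3 ≥ 1194   (manganese)
  1x2 + 1x3 ≥ 1   (chromium)
  20x2 + 154x3 ≥ 193   (silicon)
  x1, x2, x3 ≥ 0.
The minimum-cost mix takes nothing from nickel briquettes — only cast iron scrap, silicomanganese. Binding constraints: carbon and manganese.
Solving gives x2 = 1.507, x3 = 1.7.
Objective = 0.34·1.507 + 1.22·1.7 = 2.5864.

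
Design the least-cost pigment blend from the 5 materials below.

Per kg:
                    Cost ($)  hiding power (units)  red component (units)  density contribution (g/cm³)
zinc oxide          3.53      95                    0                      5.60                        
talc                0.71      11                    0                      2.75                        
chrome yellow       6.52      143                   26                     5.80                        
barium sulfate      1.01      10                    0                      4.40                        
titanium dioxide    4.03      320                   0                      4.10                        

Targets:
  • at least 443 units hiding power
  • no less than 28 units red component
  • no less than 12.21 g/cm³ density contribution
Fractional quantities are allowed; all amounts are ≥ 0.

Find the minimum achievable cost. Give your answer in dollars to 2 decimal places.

Let x1 = kg of zinc oxide, x2 = kg of talc, x3 = kg of chrome yellow, x4 = kg of barium sulfate, x5 = kg of titanium dioxide.
Minimize 3.53x1 + 0.71x2 + 6.52x3 + 1.01x4 + 4.03x5 with:
  95x1 + 11x2 + 143x3 + 10x4 + 320x5 ≥ 443   (hiding power)
  26x3 ≥ 28   (red component)
  5.6x1 + 2.75x2 + 5.8x3 + 4.4x4 + 4.1x5 ≥ 12.21   (density contribution)
  x1, x2, x3, x4, x5 ≥ 0.
The cheapest feasible vertex uses only chrome yellow, barium sulfate, titanium dioxide; zinc oxide, talc are not used. The hiding power, red component, density contribution requirements are met with equality.
That vertex is x3 = 1.077, x4 = 0.5293, x5 = 0.8866.
Total cost: 6.52·1.077 + 1.01·0.5293 + 4.03·0.8866 = 11.1296.

$11.13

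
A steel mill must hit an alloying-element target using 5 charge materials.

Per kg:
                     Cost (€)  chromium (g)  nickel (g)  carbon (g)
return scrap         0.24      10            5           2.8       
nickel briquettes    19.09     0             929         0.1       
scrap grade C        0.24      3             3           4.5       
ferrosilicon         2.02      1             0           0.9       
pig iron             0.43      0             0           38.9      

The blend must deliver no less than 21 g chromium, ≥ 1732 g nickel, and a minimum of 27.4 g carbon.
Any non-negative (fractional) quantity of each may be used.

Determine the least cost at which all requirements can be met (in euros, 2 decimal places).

€36.11

Let x1 = kg of return scrap, x2 = kg of nickel briquettes, x3 = kg of scrap grade C, x4 = kg of ferrosilicon, x5 = kg of pig iron.
Minimize 0.24x1 + 19.09x2 + 0.24x3 + 2.02x4 + 0.43x5 with:
  10x1 + 3x3 + 1x4 ≥ 21   (chromium)
  5x1 + 929x2 + 3x3 ≥ 1732   (nickel)
  2.8x1 + 0.1x2 + 4.5x3 + 0.9x4 + 38.9x5 ≥ 27.4   (carbon)
  x1, x2, x3, x4, x5 ≥ 0.
The optimal basis is {return scrap, nickel briquettes, pig iron}; scrap grade C, ferrosilicon drop out. Binding constraints: chromium, nickel, carbon.
That vertex is x1 = 2.1, x2 = 1.853, x5 = 0.5484.
Objective = 0.24·2.1 + 19.09·1.853 + 0.43·0.5484 = 36.1136.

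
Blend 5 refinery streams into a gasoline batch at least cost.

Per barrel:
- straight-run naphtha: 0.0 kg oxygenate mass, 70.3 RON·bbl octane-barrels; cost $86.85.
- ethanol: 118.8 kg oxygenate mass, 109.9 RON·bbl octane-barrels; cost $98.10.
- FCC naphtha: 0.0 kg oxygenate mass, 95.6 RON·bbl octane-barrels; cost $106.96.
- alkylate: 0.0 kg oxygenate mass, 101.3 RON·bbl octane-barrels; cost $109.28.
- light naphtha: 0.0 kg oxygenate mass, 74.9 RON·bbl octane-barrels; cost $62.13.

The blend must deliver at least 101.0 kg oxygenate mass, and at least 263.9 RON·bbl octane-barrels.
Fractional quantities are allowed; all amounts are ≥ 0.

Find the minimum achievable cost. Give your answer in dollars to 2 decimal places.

Treat it as an LP. Let x1 = barrels of straight-run naphtha, x2 = barrels of ethanol, x3 = barrels of FCC naphtha, x4 = barrels of alkylate, x5 = barrels of light naphtha.
Minimize 86.85x1 + 98.1x2 + 106.96x3 + 109.28x4 + 62.13x5 subject to:
  118.8x2 ≥ 101   (oxygenate mass)
  70.3x1 + 109.9x2 + 95.6x3 + 101.3x4 + 74.9x5 ≥ 263.9   (octane-barrels)
  x1, x2, x3, x4, x5 ≥ 0.
The cheapest feasible vertex uses only ethanol, light naphtha; straight-run naphtha, FCC naphtha, alkylate are not used. The oxygenate mass and octane-barrels requirements are met with equality.
So ethanol = 0.85017 barrels, light naphtha = 2.2759 barrels.
Hence cost = 98.1·0.85017 + 62.13·2.2759 = $224.8033.

$224.80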